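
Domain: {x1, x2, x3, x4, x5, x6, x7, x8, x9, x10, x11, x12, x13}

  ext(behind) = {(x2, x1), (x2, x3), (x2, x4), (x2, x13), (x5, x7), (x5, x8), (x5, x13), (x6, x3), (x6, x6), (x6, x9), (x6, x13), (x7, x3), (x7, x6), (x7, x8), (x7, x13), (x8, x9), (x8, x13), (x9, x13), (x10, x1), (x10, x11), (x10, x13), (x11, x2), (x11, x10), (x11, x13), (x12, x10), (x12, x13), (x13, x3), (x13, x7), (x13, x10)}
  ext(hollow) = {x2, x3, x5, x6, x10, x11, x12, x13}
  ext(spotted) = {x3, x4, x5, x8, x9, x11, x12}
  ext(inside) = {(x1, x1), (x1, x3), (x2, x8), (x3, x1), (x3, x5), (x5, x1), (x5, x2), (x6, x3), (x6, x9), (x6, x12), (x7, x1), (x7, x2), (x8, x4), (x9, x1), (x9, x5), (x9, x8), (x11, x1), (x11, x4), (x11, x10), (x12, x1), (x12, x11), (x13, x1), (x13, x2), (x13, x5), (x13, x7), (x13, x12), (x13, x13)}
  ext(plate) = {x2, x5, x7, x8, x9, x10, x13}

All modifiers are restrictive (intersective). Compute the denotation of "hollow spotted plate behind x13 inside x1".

{x5}

⟦behind x13⟧ = {x : ⟨x, x13⟩ ∈ ⟦behind⟧} = {x2, x5, x6, x7, x8, x9, x10, x11, x12}
⟦inside x1⟧ = {x : ⟨x, x1⟩ ∈ ⟦inside⟧} = {x1, x3, x5, x7, x9, x11, x12, x13}
⟦plate⟧ = {x2, x5, x7, x8, x9, x10, x13}
… ∩ ⟦behind x13⟧ = {x2, x5, x7, x8, x9, x10, x13} ∩ {x2, x5, x6, x7, x8, x9, x10, x11, x12} = {x2, x5, x7, x8, x9, x10}
… ∩ ⟦inside x1⟧ = {x2, x5, x7, x8, x9, x10} ∩ {x1, x3, x5, x7, x9, x11, x12, x13} = {x5, x7, x9}
… ∩ ⟦hollow⟧ = {x5, x7, x9} ∩ {x2, x3, x5, x6, x10, x11, x12, x13} = {x5}
… ∩ ⟦spotted⟧ = {x5} ∩ {x3, x4, x5, x8, x9, x11, x12} = {x5}
So ⟦hollow spotted plate behind x13 inside x1⟧ = {x5}.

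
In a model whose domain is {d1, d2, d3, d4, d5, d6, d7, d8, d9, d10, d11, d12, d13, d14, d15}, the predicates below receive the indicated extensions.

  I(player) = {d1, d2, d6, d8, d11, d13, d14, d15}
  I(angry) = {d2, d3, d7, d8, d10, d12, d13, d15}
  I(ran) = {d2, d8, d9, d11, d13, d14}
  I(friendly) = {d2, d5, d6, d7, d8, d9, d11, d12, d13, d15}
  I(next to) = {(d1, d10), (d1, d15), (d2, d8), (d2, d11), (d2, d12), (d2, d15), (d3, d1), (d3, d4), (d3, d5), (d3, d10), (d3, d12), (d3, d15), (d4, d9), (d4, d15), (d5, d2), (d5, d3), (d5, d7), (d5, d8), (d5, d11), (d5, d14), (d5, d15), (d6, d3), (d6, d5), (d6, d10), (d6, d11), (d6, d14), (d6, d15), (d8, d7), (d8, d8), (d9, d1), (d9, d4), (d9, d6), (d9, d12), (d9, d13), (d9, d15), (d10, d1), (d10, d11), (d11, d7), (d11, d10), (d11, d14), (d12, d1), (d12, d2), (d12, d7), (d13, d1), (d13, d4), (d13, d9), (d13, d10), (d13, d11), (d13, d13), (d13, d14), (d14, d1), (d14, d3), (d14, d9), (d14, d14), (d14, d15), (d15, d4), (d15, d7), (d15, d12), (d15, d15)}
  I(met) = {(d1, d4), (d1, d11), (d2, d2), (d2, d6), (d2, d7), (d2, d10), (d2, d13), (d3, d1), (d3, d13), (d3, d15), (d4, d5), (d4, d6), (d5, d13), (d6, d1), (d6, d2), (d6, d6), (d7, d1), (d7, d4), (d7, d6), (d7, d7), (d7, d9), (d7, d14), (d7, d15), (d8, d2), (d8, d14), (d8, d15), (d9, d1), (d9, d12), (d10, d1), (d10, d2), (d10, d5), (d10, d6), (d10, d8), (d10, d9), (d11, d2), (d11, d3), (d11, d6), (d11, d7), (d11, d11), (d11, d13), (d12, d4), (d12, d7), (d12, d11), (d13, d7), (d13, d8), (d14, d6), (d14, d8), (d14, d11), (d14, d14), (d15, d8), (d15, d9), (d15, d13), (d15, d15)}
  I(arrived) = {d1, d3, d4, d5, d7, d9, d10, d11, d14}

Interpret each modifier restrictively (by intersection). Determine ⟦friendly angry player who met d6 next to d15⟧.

⟦who met d6⟧ = {x : ⟨x, d6⟩ ∈ ⟦met⟧} = {d2, d4, d6, d7, d10, d11, d14}
⟦next to d15⟧ = {x : ⟨x, d15⟩ ∈ ⟦next to⟧} = {d1, d2, d3, d4, d5, d6, d9, d14, d15}
⟦player⟧ = {d1, d2, d6, d8, d11, d13, d14, d15}
… ∩ ⟦who met d6⟧ = {d1, d2, d6, d8, d11, d13, d14, d15} ∩ {d2, d4, d6, d7, d10, d11, d14} = {d2, d6, d11, d14}
… ∩ ⟦next to d15⟧ = {d2, d6, d11, d14} ∩ {d1, d2, d3, d4, d5, d6, d9, d14, d15} = {d2, d6, d14}
… ∩ ⟦friendly⟧ = {d2, d6, d14} ∩ {d2, d5, d6, d7, d8, d9, d11, d12, d13, d15} = {d2, d6}
… ∩ ⟦angry⟧ = {d2, d6} ∩ {d2, d3, d7, d8, d10, d12, d13, d15} = {d2}
So ⟦friendly angry player who met d6 next to d15⟧ = {d2}.

{d2}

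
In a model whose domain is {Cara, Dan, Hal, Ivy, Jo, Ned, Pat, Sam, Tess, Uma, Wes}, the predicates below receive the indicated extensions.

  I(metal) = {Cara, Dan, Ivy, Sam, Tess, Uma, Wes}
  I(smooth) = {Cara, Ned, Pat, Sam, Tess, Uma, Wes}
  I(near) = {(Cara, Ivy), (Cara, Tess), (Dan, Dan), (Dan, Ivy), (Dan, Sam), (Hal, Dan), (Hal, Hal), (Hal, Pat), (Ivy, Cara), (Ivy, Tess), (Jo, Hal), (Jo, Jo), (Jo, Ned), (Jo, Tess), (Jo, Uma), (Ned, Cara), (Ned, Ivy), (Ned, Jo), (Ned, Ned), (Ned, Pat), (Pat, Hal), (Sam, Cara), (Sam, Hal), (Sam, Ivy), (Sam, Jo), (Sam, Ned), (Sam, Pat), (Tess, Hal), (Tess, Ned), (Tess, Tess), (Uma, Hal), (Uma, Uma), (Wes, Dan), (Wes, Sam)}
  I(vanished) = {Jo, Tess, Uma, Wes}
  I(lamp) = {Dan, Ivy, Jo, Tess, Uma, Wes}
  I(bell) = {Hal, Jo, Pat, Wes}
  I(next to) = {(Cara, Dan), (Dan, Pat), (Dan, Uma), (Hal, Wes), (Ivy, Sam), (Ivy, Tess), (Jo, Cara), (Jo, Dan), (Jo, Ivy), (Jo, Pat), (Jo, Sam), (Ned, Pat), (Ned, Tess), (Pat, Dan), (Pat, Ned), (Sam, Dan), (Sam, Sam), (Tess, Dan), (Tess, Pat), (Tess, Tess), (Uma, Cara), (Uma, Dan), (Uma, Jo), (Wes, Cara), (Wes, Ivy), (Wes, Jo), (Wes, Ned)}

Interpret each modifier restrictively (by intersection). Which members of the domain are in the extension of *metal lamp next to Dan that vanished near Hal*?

{Tess, Uma}

⟦next to Dan⟧ = {x : ⟨x, Dan⟩ ∈ ⟦next to⟧} = {Cara, Jo, Pat, Sam, Tess, Uma}
⟦that vanished⟧ = ⟦vanished⟧ = {Jo, Tess, Uma, Wes}
⟦near Hal⟧ = {x : ⟨x, Hal⟩ ∈ ⟦near⟧} = {Hal, Jo, Pat, Sam, Tess, Uma}
⟦lamp⟧ = {Dan, Ivy, Jo, Tess, Uma, Wes}
… ∩ ⟦next to Dan⟧ = {Dan, Ivy, Jo, Tess, Uma, Wes} ∩ {Cara, Jo, Pat, Sam, Tess, Uma} = {Jo, Tess, Uma}
… ∩ ⟦that vanished⟧ = {Jo, Tess, Uma} ∩ {Jo, Tess, Uma, Wes} = {Jo, Tess, Uma}
… ∩ ⟦near Hal⟧ = {Jo, Tess, Uma} ∩ {Hal, Jo, Pat, Sam, Tess, Uma} = {Jo, Tess, Uma}
… ∩ ⟦metal⟧ = {Jo, Tess, Uma} ∩ {Cara, Dan, Ivy, Sam, Tess, Uma, Wes} = {Tess, Uma}
So ⟦metal lamp next to Dan that vanished near Hal⟧ = {Tess, Uma}.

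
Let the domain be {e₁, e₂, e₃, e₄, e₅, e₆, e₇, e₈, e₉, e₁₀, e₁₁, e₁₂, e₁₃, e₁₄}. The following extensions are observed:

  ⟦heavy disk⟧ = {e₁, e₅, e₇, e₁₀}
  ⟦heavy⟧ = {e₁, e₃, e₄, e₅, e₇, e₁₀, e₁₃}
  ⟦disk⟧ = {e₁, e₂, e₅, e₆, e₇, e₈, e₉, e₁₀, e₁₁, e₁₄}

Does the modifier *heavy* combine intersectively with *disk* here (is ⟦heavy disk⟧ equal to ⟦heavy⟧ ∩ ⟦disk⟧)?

yes

⟦heavy⟧ ∩ ⟦disk⟧ = {e₁, e₃, e₄, e₅, e₇, e₁₀, e₁₃} ∩ {e₁, e₂, e₅, e₆, e₇, e₈, e₉, e₁₀, e₁₁, e₁₄} = {e₁, e₅, e₇, e₁₀}
Observed ⟦heavy disk⟧ = {e₁, e₅, e₇, e₁₀}.
These coincide, so the modifier is intersective here.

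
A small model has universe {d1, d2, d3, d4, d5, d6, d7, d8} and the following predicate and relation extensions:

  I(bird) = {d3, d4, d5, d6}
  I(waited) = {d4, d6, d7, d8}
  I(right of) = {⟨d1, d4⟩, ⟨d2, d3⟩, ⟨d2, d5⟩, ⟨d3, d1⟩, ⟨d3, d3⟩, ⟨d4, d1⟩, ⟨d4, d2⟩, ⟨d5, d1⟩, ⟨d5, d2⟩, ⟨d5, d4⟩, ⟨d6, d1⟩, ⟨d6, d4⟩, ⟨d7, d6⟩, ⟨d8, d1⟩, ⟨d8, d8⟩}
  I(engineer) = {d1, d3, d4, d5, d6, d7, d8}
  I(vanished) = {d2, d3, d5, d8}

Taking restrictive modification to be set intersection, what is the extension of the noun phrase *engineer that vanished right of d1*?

{d3, d5, d8}

⟦that vanished⟧ = ⟦vanished⟧ = {d2, d3, d5, d8}
⟦right of d1⟧ = {x : ⟨x, d1⟩ ∈ ⟦right of⟧} = {d3, d4, d5, d6, d8}
⟦engineer⟧ = {d1, d3, d4, d5, d6, d7, d8}
… ∩ ⟦that vanished⟧ = {d1, d3, d4, d5, d6, d7, d8} ∩ {d2, d3, d5, d8} = {d3, d5, d8}
… ∩ ⟦right of d1⟧ = {d3, d5, d8} ∩ {d3, d4, d5, d6, d8} = {d3, d5, d8}
So ⟦engineer that vanished right of d1⟧ = {d3, d5, d8}.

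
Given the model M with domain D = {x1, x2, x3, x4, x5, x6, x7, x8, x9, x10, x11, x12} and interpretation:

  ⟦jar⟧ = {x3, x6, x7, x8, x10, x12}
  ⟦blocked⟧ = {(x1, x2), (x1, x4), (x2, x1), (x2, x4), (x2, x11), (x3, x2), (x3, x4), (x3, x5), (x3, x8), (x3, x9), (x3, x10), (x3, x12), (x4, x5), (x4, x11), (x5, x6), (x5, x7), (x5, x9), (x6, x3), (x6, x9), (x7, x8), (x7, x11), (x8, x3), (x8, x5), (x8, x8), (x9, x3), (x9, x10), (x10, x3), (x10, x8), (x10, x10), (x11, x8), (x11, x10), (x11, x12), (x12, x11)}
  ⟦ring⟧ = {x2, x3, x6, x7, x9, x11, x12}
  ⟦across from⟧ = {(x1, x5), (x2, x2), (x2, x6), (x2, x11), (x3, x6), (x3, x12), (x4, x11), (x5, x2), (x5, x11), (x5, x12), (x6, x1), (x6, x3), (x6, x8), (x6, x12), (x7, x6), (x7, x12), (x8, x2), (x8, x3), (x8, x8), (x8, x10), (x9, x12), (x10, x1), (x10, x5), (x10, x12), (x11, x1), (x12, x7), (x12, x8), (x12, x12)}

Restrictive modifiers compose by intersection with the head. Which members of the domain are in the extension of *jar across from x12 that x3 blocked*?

⟦across from x12⟧ = {x : ⟨x, x12⟩ ∈ ⟦across from⟧} = {x3, x5, x6, x7, x9, x10, x12}
⟦that x3 blocked⟧ = {x : ⟨x3, x⟩ ∈ ⟦blocked⟧} = {x2, x4, x5, x8, x9, x10, x12}
⟦jar⟧ = {x3, x6, x7, x8, x10, x12}
… ∩ ⟦across from x12⟧ = {x3, x6, x7, x8, x10, x12} ∩ {x3, x5, x6, x7, x9, x10, x12} = {x3, x6, x7, x10, x12}
… ∩ ⟦that x3 blocked⟧ = {x3, x6, x7, x10, x12} ∩ {x2, x4, x5, x8, x9, x10, x12} = {x10, x12}
So ⟦jar across from x12 that x3 blocked⟧ = {x10, x12}.

{x10, x12}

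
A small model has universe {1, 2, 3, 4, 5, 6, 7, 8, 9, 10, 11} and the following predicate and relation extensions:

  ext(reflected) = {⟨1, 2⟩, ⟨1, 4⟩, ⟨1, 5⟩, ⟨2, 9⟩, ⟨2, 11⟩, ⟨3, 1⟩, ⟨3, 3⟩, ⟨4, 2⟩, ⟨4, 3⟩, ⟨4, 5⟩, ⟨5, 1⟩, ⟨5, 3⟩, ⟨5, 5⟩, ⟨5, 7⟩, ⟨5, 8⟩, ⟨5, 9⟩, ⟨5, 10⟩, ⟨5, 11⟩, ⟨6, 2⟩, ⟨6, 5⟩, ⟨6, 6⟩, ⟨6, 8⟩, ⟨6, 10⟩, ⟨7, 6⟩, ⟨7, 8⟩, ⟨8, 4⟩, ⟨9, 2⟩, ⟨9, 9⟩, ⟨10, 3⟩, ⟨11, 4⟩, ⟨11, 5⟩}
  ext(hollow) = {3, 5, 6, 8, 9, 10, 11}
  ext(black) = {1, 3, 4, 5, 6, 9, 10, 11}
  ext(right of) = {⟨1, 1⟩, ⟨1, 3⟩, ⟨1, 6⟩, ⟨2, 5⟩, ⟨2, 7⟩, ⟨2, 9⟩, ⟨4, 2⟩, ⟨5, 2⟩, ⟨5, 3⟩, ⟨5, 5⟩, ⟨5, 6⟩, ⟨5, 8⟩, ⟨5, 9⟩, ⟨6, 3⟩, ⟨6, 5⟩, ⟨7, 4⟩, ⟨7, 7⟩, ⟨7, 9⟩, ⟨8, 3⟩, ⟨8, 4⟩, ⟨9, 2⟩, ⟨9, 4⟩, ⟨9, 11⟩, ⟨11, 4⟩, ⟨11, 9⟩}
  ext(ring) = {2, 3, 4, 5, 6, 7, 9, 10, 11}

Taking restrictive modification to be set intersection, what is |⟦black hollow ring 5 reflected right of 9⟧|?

2

⟦5 reflected⟧ = {x : ⟨5, x⟩ ∈ ⟦reflected⟧} = {1, 3, 5, 7, 8, 9, 10, 11}
⟦right of 9⟧ = {x : ⟨x, 9⟩ ∈ ⟦right of⟧} = {2, 5, 7, 11}
⟦ring⟧ = {2, 3, 4, 5, 6, 7, 9, 10, 11}
… ∩ ⟦5 reflected⟧ = {2, 3, 4, 5, 6, 7, 9, 10, 11} ∩ {1, 3, 5, 7, 8, 9, 10, 11} = {3, 5, 7, 9, 10, 11}
… ∩ ⟦right of 9⟧ = {3, 5, 7, 9, 10, 11} ∩ {2, 5, 7, 11} = {5, 7, 11}
… ∩ ⟦black⟧ = {5, 7, 11} ∩ {1, 3, 4, 5, 6, 9, 10, 11} = {5, 11}
… ∩ ⟦hollow⟧ = {5, 11} ∩ {3, 5, 6, 8, 9, 10, 11} = {5, 11}
⟦black hollow ring 5 reflected right of 9⟧ = {5, 11}, so the cardinality is 2.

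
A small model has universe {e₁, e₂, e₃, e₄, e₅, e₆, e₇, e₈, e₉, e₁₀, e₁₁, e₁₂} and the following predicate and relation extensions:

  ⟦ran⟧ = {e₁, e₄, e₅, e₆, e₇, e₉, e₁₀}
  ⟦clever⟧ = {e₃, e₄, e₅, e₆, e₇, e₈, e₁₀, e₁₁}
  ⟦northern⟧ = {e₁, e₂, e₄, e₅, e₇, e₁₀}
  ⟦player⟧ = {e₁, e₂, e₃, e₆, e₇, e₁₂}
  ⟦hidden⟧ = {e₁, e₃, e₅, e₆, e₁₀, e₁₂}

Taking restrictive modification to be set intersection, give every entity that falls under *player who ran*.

⟦who ran⟧ = ⟦ran⟧ = {e₁, e₄, e₅, e₆, e₇, e₉, e₁₀}
⟦player⟧ = {e₁, e₂, e₃, e₆, e₇, e₁₂}
… ∩ ⟦who ran⟧ = {e₁, e₂, e₃, e₆, e₇, e₁₂} ∩ {e₁, e₄, e₅, e₆, e₇, e₉, e₁₀} = {e₁, e₆, e₇}
So ⟦player who ran⟧ = {e₁, e₆, e₇}.

{e₁, e₆, e₇}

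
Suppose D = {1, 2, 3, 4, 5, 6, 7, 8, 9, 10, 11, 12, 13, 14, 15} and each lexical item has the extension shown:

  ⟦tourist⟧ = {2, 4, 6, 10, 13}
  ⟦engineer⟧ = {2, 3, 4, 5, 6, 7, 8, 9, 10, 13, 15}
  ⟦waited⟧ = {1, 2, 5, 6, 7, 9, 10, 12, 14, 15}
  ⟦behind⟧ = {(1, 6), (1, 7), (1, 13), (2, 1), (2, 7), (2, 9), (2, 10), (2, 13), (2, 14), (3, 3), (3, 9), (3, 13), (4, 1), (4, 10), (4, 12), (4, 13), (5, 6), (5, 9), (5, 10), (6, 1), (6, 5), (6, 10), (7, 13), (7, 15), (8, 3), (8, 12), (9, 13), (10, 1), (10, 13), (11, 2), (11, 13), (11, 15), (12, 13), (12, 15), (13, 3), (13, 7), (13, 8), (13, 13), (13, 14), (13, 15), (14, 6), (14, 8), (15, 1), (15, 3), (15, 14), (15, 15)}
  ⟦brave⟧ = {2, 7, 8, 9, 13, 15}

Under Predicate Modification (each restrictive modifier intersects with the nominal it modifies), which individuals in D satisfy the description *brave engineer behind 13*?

⟦behind 13⟧ = {x : ⟨x, 13⟩ ∈ ⟦behind⟧} = {1, 2, 3, 4, 7, 9, 10, 11, 12, 13}
⟦engineer⟧ = {2, 3, 4, 5, 6, 7, 8, 9, 10, 13, 15}
… ∩ ⟦behind 13⟧ = {2, 3, 4, 5, 6, 7, 8, 9, 10, 13, 15} ∩ {1, 2, 3, 4, 7, 9, 10, 11, 12, 13} = {2, 3, 4, 7, 9, 10, 13}
… ∩ ⟦brave⟧ = {2, 3, 4, 7, 9, 10, 13} ∩ {2, 7, 8, 9, 13, 15} = {2, 7, 9, 13}
So ⟦brave engineer behind 13⟧ = {2, 7, 9, 13}.

{2, 7, 9, 13}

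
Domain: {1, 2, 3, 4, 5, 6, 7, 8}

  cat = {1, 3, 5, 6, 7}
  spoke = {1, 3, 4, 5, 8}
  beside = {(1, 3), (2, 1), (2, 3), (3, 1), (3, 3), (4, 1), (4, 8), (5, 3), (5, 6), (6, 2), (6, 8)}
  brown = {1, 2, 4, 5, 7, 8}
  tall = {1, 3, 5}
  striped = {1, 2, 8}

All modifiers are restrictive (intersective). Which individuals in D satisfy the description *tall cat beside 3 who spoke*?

{1, 3, 5}

⟦beside 3⟧ = {x : ⟨x, 3⟩ ∈ ⟦beside⟧} = {1, 2, 3, 5}
⟦who spoke⟧ = ⟦spoke⟧ = {1, 3, 4, 5, 8}
⟦cat⟧ = {1, 3, 5, 6, 7}
… ∩ ⟦beside 3⟧ = {1, 3, 5, 6, 7} ∩ {1, 2, 3, 5} = {1, 3, 5}
… ∩ ⟦who spoke⟧ = {1, 3, 5} ∩ {1, 3, 4, 5, 8} = {1, 3, 5}
… ∩ ⟦tall⟧ = {1, 3, 5} ∩ {1, 3, 5} = {1, 3, 5}
So ⟦tall cat beside 3 who spoke⟧ = {1, 3, 5}.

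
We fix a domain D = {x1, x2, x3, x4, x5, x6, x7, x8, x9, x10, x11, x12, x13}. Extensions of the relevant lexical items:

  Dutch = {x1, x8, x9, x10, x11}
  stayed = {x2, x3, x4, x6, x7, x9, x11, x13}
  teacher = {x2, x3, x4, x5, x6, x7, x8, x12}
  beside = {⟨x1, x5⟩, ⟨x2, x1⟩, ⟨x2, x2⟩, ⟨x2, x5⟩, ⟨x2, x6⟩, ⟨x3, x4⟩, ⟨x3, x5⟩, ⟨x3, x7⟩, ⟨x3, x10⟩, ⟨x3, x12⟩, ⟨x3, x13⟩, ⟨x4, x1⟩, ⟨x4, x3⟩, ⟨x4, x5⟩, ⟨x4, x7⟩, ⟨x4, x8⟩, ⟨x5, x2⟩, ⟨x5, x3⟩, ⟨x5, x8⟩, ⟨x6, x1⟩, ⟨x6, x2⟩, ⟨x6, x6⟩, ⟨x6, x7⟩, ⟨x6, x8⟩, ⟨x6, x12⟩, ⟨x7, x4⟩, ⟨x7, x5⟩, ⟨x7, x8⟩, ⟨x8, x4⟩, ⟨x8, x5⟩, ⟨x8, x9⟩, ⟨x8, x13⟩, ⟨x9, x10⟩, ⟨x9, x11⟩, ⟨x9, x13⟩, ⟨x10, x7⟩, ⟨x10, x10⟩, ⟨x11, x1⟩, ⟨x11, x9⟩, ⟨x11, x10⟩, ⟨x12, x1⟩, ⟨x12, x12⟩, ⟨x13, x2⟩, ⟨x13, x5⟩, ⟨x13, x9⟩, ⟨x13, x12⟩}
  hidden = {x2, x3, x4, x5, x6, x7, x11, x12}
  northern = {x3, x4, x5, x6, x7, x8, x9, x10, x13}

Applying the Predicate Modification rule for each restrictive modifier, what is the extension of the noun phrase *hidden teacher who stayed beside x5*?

{x2, x3, x4, x7}

⟦who stayed⟧ = ⟦stayed⟧ = {x2, x3, x4, x6, x7, x9, x11, x13}
⟦beside x5⟧ = {x : ⟨x, x5⟩ ∈ ⟦beside⟧} = {x1, x2, x3, x4, x7, x8, x13}
⟦teacher⟧ = {x2, x3, x4, x5, x6, x7, x8, x12}
… ∩ ⟦who stayed⟧ = {x2, x3, x4, x5, x6, x7, x8, x12} ∩ {x2, x3, x4, x6, x7, x9, x11, x13} = {x2, x3, x4, x6, x7}
… ∩ ⟦beside x5⟧ = {x2, x3, x4, x6, x7} ∩ {x1, x2, x3, x4, x7, x8, x13} = {x2, x3, x4, x7}
… ∩ ⟦hidden⟧ = {x2, x3, x4, x7} ∩ {x2, x3, x4, x5, x6, x7, x11, x12} = {x2, x3, x4, x7}
So ⟦hidden teacher who stayed beside x5⟧ = {x2, x3, x4, x7}.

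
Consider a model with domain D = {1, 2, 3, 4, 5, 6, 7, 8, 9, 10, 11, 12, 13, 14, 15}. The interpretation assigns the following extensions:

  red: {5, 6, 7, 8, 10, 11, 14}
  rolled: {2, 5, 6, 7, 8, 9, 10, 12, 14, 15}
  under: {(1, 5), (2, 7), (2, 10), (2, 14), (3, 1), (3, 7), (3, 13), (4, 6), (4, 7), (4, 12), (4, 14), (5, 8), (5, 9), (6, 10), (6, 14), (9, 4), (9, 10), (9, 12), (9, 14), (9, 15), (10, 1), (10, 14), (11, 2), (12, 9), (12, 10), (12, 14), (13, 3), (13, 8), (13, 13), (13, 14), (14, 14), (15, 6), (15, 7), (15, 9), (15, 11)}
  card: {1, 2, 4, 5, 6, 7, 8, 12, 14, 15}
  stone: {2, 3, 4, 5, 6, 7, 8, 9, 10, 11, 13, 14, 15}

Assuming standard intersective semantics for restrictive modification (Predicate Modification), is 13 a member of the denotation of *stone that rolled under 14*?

⟦that rolled⟧ = ⟦rolled⟧ = {2, 5, 6, 7, 8, 9, 10, 12, 14, 15}
⟦under 14⟧ = {x : ⟨x, 14⟩ ∈ ⟦under⟧} = {2, 4, 6, 9, 10, 12, 13, 14}
⟦stone⟧ = {2, 3, 4, 5, 6, 7, 8, 9, 10, 11, 13, 14, 15}
… ∩ ⟦that rolled⟧ = {2, 3, 4, 5, 6, 7, 8, 9, 10, 11, 13, 14, 15} ∩ {2, 5, 6, 7, 8, 9, 10, 12, 14, 15} = {2, 5, 6, 7, 8, 9, 10, 14, 15}
… ∩ ⟦under 14⟧ = {2, 5, 6, 7, 8, 9, 10, 14, 15} ∩ {2, 4, 6, 9, 10, 12, 13, 14} = {2, 6, 9, 10, 14}
⟦stone that rolled under 14⟧ = {2, 6, 9, 10, 14}; 13 ∉ this set.

no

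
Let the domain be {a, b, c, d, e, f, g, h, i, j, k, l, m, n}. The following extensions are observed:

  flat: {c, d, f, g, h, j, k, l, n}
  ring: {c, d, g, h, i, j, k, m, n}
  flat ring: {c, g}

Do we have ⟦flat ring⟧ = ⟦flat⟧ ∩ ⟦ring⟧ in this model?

no

⟦flat⟧ ∩ ⟦ring⟧ = {c, d, f, g, h, j, k, l, n} ∩ {c, d, g, h, i, j, k, m, n} = {c, d, g, h, j, k, n}
Observed ⟦flat ring⟧ = {c, g}.
These differ, so the modifier is not intersective in this model.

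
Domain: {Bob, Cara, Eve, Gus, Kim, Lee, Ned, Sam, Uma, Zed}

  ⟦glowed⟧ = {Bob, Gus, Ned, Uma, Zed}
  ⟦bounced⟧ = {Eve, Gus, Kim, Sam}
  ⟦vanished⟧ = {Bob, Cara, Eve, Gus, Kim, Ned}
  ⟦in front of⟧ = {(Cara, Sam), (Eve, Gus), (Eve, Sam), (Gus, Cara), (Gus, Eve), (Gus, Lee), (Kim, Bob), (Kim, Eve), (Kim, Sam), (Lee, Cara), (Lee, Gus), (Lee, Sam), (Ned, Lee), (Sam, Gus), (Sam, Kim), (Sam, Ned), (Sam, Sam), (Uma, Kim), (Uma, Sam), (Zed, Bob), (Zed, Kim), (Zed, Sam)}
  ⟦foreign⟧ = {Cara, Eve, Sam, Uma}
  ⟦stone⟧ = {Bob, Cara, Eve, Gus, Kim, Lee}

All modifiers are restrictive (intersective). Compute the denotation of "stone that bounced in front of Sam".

{Eve, Kim}

⟦that bounced⟧ = ⟦bounced⟧ = {Eve, Gus, Kim, Sam}
⟦in front of Sam⟧ = {x : ⟨x, Sam⟩ ∈ ⟦in front of⟧} = {Cara, Eve, Kim, Lee, Sam, Uma, Zed}
⟦stone⟧ = {Bob, Cara, Eve, Gus, Kim, Lee}
… ∩ ⟦that bounced⟧ = {Bob, Cara, Eve, Gus, Kim, Lee} ∩ {Eve, Gus, Kim, Sam} = {Eve, Gus, Kim}
… ∩ ⟦in front of Sam⟧ = {Eve, Gus, Kim} ∩ {Cara, Eve, Kim, Lee, Sam, Uma, Zed} = {Eve, Kim}
So ⟦stone that bounced in front of Sam⟧ = {Eve, Kim}.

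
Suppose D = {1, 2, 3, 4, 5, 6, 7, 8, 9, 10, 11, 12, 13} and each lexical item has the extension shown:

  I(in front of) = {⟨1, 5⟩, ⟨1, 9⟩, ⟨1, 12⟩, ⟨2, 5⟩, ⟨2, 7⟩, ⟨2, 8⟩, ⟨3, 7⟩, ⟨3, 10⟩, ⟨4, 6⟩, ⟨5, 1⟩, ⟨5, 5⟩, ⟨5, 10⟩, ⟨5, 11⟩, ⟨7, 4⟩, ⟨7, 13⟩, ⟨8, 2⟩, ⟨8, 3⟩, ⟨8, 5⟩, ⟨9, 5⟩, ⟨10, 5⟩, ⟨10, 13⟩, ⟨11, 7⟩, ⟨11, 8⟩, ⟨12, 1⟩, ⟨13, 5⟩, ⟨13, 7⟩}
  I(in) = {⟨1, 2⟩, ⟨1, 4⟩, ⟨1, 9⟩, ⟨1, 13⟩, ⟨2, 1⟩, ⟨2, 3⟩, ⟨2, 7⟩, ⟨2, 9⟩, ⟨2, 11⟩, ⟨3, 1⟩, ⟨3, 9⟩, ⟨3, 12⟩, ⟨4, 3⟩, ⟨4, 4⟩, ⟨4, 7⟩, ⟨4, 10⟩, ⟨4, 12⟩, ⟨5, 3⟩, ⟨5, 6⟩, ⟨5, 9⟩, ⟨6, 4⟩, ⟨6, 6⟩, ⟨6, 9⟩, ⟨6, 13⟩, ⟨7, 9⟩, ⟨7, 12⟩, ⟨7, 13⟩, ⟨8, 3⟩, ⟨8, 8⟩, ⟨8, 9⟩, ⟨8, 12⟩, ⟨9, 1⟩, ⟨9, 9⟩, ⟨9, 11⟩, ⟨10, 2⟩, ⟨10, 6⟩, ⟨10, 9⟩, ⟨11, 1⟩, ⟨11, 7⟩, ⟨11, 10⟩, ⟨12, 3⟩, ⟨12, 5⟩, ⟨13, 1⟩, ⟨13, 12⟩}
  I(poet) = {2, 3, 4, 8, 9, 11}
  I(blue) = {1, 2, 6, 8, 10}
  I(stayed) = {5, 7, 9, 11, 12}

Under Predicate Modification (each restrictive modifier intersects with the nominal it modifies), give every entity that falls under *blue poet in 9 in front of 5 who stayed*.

⟦in 9⟧ = {x : ⟨x, 9⟩ ∈ ⟦in⟧} = {1, 2, 3, 5, 6, 7, 8, 9, 10}
⟦in front of 5⟧ = {x : ⟨x, 5⟩ ∈ ⟦in front of⟧} = {1, 2, 5, 8, 9, 10, 13}
⟦who stayed⟧ = ⟦stayed⟧ = {5, 7, 9, 11, 12}
⟦poet⟧ = {2, 3, 4, 8, 9, 11}
… ∩ ⟦in 9⟧ = {2, 3, 4, 8, 9, 11} ∩ {1, 2, 3, 5, 6, 7, 8, 9, 10} = {2, 3, 8, 9}
… ∩ ⟦in front of 5⟧ = {2, 3, 8, 9} ∩ {1, 2, 5, 8, 9, 10, 13} = {2, 8, 9}
… ∩ ⟦who stayed⟧ = {2, 8, 9} ∩ {5, 7, 9, 11, 12} = {9}
… ∩ ⟦blue⟧ = {9} ∩ {1, 2, 6, 8, 10} = ∅
So ⟦blue poet in 9 in front of 5 who stayed⟧ = ∅.

∅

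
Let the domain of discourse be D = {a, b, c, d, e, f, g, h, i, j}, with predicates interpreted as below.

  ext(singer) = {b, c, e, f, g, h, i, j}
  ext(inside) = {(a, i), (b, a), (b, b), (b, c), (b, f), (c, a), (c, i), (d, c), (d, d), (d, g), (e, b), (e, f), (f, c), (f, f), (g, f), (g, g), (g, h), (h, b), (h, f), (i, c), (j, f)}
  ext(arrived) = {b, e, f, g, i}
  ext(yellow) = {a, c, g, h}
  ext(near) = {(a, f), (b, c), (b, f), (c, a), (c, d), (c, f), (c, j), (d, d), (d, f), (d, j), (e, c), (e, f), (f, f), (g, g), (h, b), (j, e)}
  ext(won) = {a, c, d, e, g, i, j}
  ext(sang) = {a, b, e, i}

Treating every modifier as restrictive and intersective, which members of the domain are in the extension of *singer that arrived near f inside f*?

{b, e, f}

⟦that arrived⟧ = ⟦arrived⟧ = {b, e, f, g, i}
⟦near f⟧ = {x : ⟨x, f⟩ ∈ ⟦near⟧} = {a, b, c, d, e, f}
⟦inside f⟧ = {x : ⟨x, f⟩ ∈ ⟦inside⟧} = {b, e, f, g, h, j}
⟦singer⟧ = {b, c, e, f, g, h, i, j}
… ∩ ⟦that arrived⟧ = {b, c, e, f, g, h, i, j} ∩ {b, e, f, g, i} = {b, e, f, g, i}
… ∩ ⟦near f⟧ = {b, e, f, g, i} ∩ {a, b, c, d, e, f} = {b, e, f}
… ∩ ⟦inside f⟧ = {b, e, f} ∩ {b, e, f, g, h, j} = {b, e, f}
So ⟦singer that arrived near f inside f⟧ = {b, e, f}.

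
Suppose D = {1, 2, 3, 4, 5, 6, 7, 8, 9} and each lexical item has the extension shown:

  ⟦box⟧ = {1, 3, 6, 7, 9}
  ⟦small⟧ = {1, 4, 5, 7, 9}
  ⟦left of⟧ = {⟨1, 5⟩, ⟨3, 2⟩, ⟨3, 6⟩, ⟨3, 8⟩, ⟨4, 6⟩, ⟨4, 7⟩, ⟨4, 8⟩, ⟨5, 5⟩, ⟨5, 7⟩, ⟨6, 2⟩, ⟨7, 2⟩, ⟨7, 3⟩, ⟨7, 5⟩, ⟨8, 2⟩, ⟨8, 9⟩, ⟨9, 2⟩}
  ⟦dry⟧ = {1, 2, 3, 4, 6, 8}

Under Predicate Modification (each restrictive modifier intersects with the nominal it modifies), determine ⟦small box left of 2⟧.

{7, 9}

⟦left of 2⟧ = {x : ⟨x, 2⟩ ∈ ⟦left of⟧} = {3, 6, 7, 8, 9}
⟦box⟧ = {1, 3, 6, 7, 9}
… ∩ ⟦left of 2⟧ = {1, 3, 6, 7, 9} ∩ {3, 6, 7, 8, 9} = {3, 6, 7, 9}
… ∩ ⟦small⟧ = {3, 6, 7, 9} ∩ {1, 4, 5, 7, 9} = {7, 9}
So ⟦small box left of 2⟧ = {7, 9}.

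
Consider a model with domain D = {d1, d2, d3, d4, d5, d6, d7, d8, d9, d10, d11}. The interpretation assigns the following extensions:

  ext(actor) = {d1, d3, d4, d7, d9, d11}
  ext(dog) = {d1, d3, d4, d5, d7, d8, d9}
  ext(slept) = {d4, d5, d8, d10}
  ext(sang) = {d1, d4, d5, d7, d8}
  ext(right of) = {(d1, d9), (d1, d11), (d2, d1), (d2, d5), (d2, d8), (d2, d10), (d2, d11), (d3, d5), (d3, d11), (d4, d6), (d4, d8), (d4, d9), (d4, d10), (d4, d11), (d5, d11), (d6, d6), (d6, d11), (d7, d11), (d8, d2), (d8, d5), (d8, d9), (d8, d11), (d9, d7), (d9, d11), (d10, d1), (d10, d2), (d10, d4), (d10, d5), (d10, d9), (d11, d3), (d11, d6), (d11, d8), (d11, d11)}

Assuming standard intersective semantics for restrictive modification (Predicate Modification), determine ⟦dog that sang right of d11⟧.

⟦that sang⟧ = ⟦sang⟧ = {d1, d4, d5, d7, d8}
⟦right of d11⟧ = {x : ⟨x, d11⟩ ∈ ⟦right of⟧} = {d1, d2, d3, d4, d5, d6, d7, d8, d9, d11}
⟦dog⟧ = {d1, d3, d4, d5, d7, d8, d9}
… ∩ ⟦that sang⟧ = {d1, d3, d4, d5, d7, d8, d9} ∩ {d1, d4, d5, d7, d8} = {d1, d4, d5, d7, d8}
… ∩ ⟦right of d11⟧ = {d1, d4, d5, d7, d8} ∩ {d1, d2, d3, d4, d5, d6, d7, d8, d9, d11} = {d1, d4, d5, d7, d8}
So ⟦dog that sang right of d11⟧ = {d1, d4, d5, d7, d8}.

{d1, d4, d5, d7, d8}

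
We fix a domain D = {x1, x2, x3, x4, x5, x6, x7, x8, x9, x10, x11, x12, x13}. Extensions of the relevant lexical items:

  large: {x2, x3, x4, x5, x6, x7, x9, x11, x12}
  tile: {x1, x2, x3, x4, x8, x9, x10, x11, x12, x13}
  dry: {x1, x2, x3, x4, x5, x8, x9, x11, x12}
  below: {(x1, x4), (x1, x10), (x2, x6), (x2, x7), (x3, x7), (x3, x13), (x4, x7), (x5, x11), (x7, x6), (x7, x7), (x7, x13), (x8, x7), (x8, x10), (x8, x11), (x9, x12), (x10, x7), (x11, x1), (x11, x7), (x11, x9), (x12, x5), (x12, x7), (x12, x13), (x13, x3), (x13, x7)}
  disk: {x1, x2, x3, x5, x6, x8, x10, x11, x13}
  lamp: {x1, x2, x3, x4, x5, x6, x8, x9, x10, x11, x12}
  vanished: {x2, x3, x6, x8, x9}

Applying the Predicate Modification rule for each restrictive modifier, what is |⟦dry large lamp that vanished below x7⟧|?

2

⟦that vanished⟧ = ⟦vanished⟧ = {x2, x3, x6, x8, x9}
⟦below x7⟧ = {x : ⟨x, x7⟩ ∈ ⟦below⟧} = {x2, x3, x4, x7, x8, x10, x11, x12, x13}
⟦lamp⟧ = {x1, x2, x3, x4, x5, x6, x8, x9, x10, x11, x12}
… ∩ ⟦that vanished⟧ = {x1, x2, x3, x4, x5, x6, x8, x9, x10, x11, x12} ∩ {x2, x3, x6, x8, x9} = {x2, x3, x6, x8, x9}
… ∩ ⟦below x7⟧ = {x2, x3, x6, x8, x9} ∩ {x2, x3, x4, x7, x8, x10, x11, x12, x13} = {x2, x3, x8}
… ∩ ⟦dry⟧ = {x2, x3, x8} ∩ {x1, x2, x3, x4, x5, x8, x9, x11, x12} = {x2, x3, x8}
… ∩ ⟦large⟧ = {x2, x3, x8} ∩ {x2, x3, x4, x5, x6, x7, x9, x11, x12} = {x2, x3}
⟦dry large lamp that vanished below x7⟧ = {x2, x3}, so the cardinality is 2.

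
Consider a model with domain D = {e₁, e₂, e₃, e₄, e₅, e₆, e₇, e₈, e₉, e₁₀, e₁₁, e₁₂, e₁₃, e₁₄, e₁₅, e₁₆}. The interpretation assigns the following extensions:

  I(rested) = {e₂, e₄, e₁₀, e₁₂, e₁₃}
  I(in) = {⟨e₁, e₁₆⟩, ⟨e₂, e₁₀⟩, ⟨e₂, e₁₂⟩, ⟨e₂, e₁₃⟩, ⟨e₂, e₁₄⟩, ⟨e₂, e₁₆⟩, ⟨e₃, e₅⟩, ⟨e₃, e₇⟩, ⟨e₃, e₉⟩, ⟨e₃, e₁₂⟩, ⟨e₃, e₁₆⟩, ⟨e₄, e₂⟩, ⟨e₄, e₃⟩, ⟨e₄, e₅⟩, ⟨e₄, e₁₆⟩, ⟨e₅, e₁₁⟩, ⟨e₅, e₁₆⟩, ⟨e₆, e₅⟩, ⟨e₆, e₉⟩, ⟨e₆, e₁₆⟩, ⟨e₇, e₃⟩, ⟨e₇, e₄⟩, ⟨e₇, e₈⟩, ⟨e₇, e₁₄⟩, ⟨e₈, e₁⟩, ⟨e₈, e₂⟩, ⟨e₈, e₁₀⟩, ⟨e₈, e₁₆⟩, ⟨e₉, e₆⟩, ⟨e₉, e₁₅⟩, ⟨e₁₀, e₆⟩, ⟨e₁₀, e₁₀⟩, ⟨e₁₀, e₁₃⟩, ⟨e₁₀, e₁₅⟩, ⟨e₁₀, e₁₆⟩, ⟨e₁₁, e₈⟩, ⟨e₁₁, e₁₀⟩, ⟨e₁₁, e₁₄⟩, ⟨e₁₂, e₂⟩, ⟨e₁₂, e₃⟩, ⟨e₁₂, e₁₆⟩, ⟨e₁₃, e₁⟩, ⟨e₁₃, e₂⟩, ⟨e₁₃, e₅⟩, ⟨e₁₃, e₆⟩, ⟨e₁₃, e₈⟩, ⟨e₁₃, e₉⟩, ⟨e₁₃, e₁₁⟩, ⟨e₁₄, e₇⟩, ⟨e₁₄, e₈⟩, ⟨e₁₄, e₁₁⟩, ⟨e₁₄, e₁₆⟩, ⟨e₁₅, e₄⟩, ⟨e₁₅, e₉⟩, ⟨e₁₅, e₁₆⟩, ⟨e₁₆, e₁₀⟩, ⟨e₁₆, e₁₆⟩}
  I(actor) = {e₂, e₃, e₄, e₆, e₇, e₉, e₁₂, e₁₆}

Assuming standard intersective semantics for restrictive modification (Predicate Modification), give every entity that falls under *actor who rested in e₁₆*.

⟦who rested⟧ = ⟦rested⟧ = {e₂, e₄, e₁₀, e₁₂, e₁₃}
⟦in e₁₆⟧ = {x : ⟨x, e₁₆⟩ ∈ ⟦in⟧} = {e₁, e₂, e₃, e₄, e₅, e₆, e₈, e₁₀, e₁₂, e₁₄, e₁₅, e₁₆}
⟦actor⟧ = {e₂, e₃, e₄, e₆, e₇, e₉, e₁₂, e₁₆}
… ∩ ⟦who rested⟧ = {e₂, e₃, e₄, e₆, e₇, e₉, e₁₂, e₁₆} ∩ {e₂, e₄, e₁₀, e₁₂, e₁₃} = {e₂, e₄, e₁₂}
… ∩ ⟦in e₁₆⟧ = {e₂, e₄, e₁₂} ∩ {e₁, e₂, e₃, e₄, e₅, e₆, e₈, e₁₀, e₁₂, e₁₄, e₁₅, e₁₆} = {e₂, e₄, e₁₂}
So ⟦actor who rested in e₁₆⟧ = {e₂, e₄, e₁₂}.

{e₂, e₄, e₁₂}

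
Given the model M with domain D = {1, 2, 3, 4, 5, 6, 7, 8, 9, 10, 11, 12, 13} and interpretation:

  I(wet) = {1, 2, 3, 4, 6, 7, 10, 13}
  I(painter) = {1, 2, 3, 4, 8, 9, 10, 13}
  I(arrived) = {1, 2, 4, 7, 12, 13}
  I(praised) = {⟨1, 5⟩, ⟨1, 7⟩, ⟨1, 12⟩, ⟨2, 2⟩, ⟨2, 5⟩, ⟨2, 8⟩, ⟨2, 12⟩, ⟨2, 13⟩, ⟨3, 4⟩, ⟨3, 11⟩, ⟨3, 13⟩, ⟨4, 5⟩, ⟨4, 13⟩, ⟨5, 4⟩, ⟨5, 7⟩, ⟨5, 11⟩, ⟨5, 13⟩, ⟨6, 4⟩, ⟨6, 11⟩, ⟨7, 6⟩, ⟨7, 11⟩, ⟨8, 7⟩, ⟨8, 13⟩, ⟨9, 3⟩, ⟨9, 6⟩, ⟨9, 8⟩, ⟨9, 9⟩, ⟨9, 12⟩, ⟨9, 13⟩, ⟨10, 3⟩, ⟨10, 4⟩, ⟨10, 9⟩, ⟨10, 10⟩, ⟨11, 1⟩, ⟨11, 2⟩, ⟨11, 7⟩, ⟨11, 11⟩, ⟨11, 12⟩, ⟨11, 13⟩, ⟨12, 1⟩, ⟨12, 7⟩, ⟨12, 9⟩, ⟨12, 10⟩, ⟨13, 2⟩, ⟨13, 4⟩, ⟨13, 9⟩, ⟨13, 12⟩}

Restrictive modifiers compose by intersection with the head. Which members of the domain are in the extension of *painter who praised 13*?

⟦who praised 13⟧ = {x : ⟨x, 13⟩ ∈ ⟦praised⟧} = {2, 3, 4, 5, 8, 9, 11}
⟦painter⟧ = {1, 2, 3, 4, 8, 9, 10, 13}
… ∩ ⟦who praised 13⟧ = {1, 2, 3, 4, 8, 9, 10, 13} ∩ {2, 3, 4, 5, 8, 9, 11} = {2, 3, 4, 8, 9}
So ⟦painter who praised 13⟧ = {2, 3, 4, 8, 9}.

{2, 3, 4, 8, 9}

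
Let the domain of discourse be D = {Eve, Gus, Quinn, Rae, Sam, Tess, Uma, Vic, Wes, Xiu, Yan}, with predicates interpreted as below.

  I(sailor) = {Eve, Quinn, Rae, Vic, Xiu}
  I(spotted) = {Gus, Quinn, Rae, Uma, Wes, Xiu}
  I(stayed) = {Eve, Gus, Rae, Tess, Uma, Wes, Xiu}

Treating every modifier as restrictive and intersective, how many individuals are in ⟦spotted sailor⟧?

⟦sailor⟧ = {Eve, Quinn, Rae, Vic, Xiu}
… ∩ ⟦spotted⟧ = {Eve, Quinn, Rae, Vic, Xiu} ∩ {Gus, Quinn, Rae, Uma, Wes, Xiu} = {Quinn, Rae, Xiu}
⟦spotted sailor⟧ = {Quinn, Rae, Xiu}, so the cardinality is 3.

3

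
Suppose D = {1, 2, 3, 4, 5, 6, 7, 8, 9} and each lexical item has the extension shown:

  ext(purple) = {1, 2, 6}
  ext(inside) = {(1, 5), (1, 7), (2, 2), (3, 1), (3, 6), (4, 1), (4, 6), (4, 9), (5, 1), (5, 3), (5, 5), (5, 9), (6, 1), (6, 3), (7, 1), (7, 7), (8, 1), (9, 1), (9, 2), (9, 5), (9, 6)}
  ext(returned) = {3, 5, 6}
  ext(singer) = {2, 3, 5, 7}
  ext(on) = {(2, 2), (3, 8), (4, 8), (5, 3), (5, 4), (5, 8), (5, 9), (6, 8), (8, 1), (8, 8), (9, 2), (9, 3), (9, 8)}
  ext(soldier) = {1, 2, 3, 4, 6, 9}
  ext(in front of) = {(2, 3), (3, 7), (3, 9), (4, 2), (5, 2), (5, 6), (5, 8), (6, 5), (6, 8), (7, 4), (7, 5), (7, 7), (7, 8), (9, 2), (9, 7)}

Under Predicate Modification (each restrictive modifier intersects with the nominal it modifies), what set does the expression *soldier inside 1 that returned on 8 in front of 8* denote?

{6}

⟦inside 1⟧ = {x : ⟨x, 1⟩ ∈ ⟦inside⟧} = {3, 4, 5, 6, 7, 8, 9}
⟦that returned⟧ = ⟦returned⟧ = {3, 5, 6}
⟦on 8⟧ = {x : ⟨x, 8⟩ ∈ ⟦on⟧} = {3, 4, 5, 6, 8, 9}
⟦in front of 8⟧ = {x : ⟨x, 8⟩ ∈ ⟦in front of⟧} = {5, 6, 7}
⟦soldier⟧ = {1, 2, 3, 4, 6, 9}
… ∩ ⟦inside 1⟧ = {1, 2, 3, 4, 6, 9} ∩ {3, 4, 5, 6, 7, 8, 9} = {3, 4, 6, 9}
… ∩ ⟦that returned⟧ = {3, 4, 6, 9} ∩ {3, 5, 6} = {3, 6}
… ∩ ⟦on 8⟧ = {3, 6} ∩ {3, 4, 5, 6, 8, 9} = {3, 6}
… ∩ ⟦in front of 8⟧ = {3, 6} ∩ {5, 6, 7} = {6}
So ⟦soldier inside 1 that returned on 8 in front of 8⟧ = {6}.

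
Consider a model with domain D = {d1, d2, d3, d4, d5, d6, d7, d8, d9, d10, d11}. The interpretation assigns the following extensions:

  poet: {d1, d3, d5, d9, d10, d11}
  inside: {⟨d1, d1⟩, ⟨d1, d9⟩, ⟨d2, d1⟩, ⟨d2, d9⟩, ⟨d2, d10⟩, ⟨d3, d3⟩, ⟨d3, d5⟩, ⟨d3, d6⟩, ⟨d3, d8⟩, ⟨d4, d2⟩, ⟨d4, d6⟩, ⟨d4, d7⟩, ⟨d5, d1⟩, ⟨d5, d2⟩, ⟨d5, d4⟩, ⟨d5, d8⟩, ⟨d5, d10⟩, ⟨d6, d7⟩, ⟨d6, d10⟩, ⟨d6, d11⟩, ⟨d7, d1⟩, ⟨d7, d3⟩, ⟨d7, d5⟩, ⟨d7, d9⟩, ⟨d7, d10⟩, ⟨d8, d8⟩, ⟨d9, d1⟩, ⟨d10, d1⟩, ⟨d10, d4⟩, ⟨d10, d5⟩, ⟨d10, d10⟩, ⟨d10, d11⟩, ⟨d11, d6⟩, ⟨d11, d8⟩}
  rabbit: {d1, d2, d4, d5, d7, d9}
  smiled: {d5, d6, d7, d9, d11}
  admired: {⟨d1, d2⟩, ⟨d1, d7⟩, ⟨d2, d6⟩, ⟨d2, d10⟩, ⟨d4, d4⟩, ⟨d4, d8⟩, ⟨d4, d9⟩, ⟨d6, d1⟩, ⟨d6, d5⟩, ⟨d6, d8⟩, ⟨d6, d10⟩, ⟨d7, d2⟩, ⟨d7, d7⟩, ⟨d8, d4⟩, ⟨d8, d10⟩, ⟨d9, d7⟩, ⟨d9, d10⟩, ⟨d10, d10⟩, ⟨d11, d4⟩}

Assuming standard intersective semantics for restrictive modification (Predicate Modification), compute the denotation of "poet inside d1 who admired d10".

{d9, d10}

⟦inside d1⟧ = {x : ⟨x, d1⟩ ∈ ⟦inside⟧} = {d1, d2, d5, d7, d9, d10}
⟦who admired d10⟧ = {x : ⟨x, d10⟩ ∈ ⟦admired⟧} = {d2, d6, d8, d9, d10}
⟦poet⟧ = {d1, d3, d5, d9, d10, d11}
… ∩ ⟦inside d1⟧ = {d1, d3, d5, d9, d10, d11} ∩ {d1, d2, d5, d7, d9, d10} = {d1, d5, d9, d10}
… ∩ ⟦who admired d10⟧ = {d1, d5, d9, d10} ∩ {d2, d6, d8, d9, d10} = {d9, d10}
So ⟦poet inside d1 who admired d10⟧ = {d9, d10}.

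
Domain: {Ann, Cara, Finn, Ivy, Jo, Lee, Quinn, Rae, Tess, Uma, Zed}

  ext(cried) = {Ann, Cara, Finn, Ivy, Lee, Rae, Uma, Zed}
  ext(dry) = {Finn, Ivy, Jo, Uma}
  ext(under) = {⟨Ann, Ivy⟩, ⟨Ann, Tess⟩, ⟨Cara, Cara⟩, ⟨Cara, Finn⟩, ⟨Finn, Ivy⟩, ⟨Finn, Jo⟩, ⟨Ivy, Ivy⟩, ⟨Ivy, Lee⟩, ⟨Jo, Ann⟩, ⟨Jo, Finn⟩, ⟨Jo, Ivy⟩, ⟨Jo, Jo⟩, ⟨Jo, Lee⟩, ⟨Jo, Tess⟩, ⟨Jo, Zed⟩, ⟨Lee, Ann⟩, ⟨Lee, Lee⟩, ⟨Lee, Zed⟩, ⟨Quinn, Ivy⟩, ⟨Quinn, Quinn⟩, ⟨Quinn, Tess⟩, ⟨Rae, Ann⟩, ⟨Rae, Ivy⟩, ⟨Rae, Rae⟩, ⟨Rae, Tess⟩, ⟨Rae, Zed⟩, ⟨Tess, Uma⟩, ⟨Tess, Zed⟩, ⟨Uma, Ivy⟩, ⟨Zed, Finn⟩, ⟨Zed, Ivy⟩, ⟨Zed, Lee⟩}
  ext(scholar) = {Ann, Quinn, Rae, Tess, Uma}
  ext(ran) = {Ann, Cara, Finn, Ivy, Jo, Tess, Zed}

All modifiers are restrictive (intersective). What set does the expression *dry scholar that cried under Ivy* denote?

⟦that cried⟧ = ⟦cried⟧ = {Ann, Cara, Finn, Ivy, Lee, Rae, Uma, Zed}
⟦under Ivy⟧ = {x : ⟨x, Ivy⟩ ∈ ⟦under⟧} = {Ann, Finn, Ivy, Jo, Quinn, Rae, Uma, Zed}
⟦scholar⟧ = {Ann, Quinn, Rae, Tess, Uma}
… ∩ ⟦that cried⟧ = {Ann, Quinn, Rae, Tess, Uma} ∩ {Ann, Cara, Finn, Ivy, Lee, Rae, Uma, Zed} = {Ann, Rae, Uma}
… ∩ ⟦under Ivy⟧ = {Ann, Rae, Uma} ∩ {Ann, Finn, Ivy, Jo, Quinn, Rae, Uma, Zed} = {Ann, Rae, Uma}
… ∩ ⟦dry⟧ = {Ann, Rae, Uma} ∩ {Finn, Ivy, Jo, Uma} = {Uma}
So ⟦dry scholar that cried under Ivy⟧ = {Uma}.

{Uma}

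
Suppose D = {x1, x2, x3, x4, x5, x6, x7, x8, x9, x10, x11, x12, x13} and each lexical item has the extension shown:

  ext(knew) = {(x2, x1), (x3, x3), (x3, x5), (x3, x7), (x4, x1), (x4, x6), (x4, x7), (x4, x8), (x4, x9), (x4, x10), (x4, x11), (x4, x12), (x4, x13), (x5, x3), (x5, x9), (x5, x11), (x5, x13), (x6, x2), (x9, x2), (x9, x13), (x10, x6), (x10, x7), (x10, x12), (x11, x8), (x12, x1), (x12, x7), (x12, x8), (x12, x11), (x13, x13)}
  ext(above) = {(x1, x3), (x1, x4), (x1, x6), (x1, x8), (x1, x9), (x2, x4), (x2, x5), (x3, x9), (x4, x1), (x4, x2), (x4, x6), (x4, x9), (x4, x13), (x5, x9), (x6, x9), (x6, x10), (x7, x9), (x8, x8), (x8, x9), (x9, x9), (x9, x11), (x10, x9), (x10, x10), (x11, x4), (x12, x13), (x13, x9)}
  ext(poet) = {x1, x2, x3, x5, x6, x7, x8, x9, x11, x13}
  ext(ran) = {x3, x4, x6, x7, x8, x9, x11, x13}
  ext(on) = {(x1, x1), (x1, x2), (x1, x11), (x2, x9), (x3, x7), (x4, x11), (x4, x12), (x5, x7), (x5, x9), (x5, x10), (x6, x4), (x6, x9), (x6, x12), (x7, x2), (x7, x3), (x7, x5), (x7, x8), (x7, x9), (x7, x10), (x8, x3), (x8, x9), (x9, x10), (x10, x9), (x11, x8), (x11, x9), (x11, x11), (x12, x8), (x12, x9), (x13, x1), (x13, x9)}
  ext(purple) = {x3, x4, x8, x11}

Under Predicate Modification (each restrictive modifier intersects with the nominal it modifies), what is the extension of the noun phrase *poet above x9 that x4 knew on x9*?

{x6, x7, x8, x13}

⟦above x9⟧ = {x : ⟨x, x9⟩ ∈ ⟦above⟧} = {x1, x3, x4, x5, x6, x7, x8, x9, x10, x13}
⟦that x4 knew⟧ = {x : ⟨x4, x⟩ ∈ ⟦knew⟧} = {x1, x6, x7, x8, x9, x10, x11, x12, x13}
⟦on x9⟧ = {x : ⟨x, x9⟩ ∈ ⟦on⟧} = {x2, x5, x6, x7, x8, x10, x11, x12, x13}
⟦poet⟧ = {x1, x2, x3, x5, x6, x7, x8, x9, x11, x13}
… ∩ ⟦above x9⟧ = {x1, x2, x3, x5, x6, x7, x8, x9, x11, x13} ∩ {x1, x3, x4, x5, x6, x7, x8, x9, x10, x13} = {x1, x3, x5, x6, x7, x8, x9, x13}
… ∩ ⟦that x4 knew⟧ = {x1, x3, x5, x6, x7, x8, x9, x13} ∩ {x1, x6, x7, x8, x9, x10, x11, x12, x13} = {x1, x6, x7, x8, x9, x13}
… ∩ ⟦on x9⟧ = {x1, x6, x7, x8, x9, x13} ∩ {x2, x5, x6, x7, x8, x10, x11, x12, x13} = {x6, x7, x8, x13}
So ⟦poet above x9 that x4 knew on x9⟧ = {x6, x7, x8, x13}.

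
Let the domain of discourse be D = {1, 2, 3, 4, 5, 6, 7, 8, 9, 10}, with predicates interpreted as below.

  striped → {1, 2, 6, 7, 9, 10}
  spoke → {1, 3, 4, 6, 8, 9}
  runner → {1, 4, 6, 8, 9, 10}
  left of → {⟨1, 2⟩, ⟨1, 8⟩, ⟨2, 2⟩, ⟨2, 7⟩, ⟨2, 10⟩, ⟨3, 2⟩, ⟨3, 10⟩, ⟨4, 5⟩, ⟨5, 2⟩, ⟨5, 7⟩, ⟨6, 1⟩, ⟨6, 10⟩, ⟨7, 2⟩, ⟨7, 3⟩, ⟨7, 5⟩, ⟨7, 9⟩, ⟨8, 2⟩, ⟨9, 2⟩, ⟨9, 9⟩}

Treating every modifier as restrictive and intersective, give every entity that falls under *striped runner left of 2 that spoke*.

⟦left of 2⟧ = {x : ⟨x, 2⟩ ∈ ⟦left of⟧} = {1, 2, 3, 5, 7, 8, 9}
⟦that spoke⟧ = ⟦spoke⟧ = {1, 3, 4, 6, 8, 9}
⟦runner⟧ = {1, 4, 6, 8, 9, 10}
… ∩ ⟦left of 2⟧ = {1, 4, 6, 8, 9, 10} ∩ {1, 2, 3, 5, 7, 8, 9} = {1, 8, 9}
… ∩ ⟦that spoke⟧ = {1, 8, 9} ∩ {1, 3, 4, 6, 8, 9} = {1, 8, 9}
… ∩ ⟦striped⟧ = {1, 8, 9} ∩ {1, 2, 6, 7, 9, 10} = {1, 9}
So ⟦striped runner left of 2 that spoke⟧ = {1, 9}.

{1, 9}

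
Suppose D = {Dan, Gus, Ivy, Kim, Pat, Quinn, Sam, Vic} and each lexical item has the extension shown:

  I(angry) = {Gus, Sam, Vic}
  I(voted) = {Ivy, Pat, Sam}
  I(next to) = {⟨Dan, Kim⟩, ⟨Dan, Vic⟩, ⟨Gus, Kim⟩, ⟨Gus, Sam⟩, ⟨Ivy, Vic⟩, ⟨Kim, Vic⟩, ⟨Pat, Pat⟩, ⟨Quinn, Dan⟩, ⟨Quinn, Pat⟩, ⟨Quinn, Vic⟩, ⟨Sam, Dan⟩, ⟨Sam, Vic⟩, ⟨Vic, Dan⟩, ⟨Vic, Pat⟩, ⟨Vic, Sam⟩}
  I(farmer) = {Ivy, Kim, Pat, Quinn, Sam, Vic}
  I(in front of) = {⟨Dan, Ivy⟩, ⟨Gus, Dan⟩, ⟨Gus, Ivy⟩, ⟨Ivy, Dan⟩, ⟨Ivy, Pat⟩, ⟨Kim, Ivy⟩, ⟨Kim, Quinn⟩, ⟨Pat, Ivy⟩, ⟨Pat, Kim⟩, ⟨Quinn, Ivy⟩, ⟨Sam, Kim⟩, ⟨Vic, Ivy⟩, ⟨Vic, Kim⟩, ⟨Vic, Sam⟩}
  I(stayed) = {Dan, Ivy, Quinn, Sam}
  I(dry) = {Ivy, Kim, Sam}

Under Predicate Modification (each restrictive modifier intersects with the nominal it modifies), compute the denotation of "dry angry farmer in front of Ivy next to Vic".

∅

⟦in front of Ivy⟧ = {x : ⟨x, Ivy⟩ ∈ ⟦in front of⟧} = {Dan, Gus, Kim, Pat, Quinn, Vic}
⟦next to Vic⟧ = {x : ⟨x, Vic⟩ ∈ ⟦next to⟧} = {Dan, Ivy, Kim, Quinn, Sam}
⟦farmer⟧ = {Ivy, Kim, Pat, Quinn, Sam, Vic}
… ∩ ⟦in front of Ivy⟧ = {Ivy, Kim, Pat, Quinn, Sam, Vic} ∩ {Dan, Gus, Kim, Pat, Quinn, Vic} = {Kim, Pat, Quinn, Vic}
… ∩ ⟦next to Vic⟧ = {Kim, Pat, Quinn, Vic} ∩ {Dan, Ivy, Kim, Quinn, Sam} = {Kim, Quinn}
… ∩ ⟦dry⟧ = {Kim, Quinn} ∩ {Ivy, Kim, Sam} = {Kim}
… ∩ ⟦angry⟧ = {Kim} ∩ {Gus, Sam, Vic} = ∅
So ⟦dry angry farmer in front of Ivy next to Vic⟧ = ∅.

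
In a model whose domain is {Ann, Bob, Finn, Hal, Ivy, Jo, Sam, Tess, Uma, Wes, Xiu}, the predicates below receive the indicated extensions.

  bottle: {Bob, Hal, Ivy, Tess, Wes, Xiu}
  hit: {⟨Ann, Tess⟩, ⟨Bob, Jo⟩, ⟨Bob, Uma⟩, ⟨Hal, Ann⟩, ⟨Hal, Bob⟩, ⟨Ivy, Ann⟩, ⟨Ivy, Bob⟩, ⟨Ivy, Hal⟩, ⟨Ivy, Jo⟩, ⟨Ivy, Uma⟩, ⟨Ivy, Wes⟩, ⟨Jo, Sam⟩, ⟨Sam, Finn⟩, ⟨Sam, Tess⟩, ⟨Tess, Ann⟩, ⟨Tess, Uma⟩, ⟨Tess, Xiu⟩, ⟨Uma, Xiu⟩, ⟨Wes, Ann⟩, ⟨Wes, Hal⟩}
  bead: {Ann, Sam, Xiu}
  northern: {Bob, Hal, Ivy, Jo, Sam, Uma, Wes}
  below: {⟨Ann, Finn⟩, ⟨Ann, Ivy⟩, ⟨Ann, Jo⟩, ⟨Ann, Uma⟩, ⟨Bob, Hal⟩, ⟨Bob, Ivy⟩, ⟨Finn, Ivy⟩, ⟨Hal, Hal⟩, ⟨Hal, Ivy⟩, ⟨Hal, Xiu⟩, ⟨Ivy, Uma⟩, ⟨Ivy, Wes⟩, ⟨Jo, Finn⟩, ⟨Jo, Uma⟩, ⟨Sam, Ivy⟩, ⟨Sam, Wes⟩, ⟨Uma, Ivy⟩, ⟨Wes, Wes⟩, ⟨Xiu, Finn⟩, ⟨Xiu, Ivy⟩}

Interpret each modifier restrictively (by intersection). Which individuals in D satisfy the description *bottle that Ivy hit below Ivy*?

⟦that Ivy hit⟧ = {x : ⟨Ivy, x⟩ ∈ ⟦hit⟧} = {Ann, Bob, Hal, Jo, Uma, Wes}
⟦below Ivy⟧ = {x : ⟨x, Ivy⟩ ∈ ⟦below⟧} = {Ann, Bob, Finn, Hal, Sam, Uma, Xiu}
⟦bottle⟧ = {Bob, Hal, Ivy, Tess, Wes, Xiu}
… ∩ ⟦that Ivy hit⟧ = {Bob, Hal, Ivy, Tess, Wes, Xiu} ∩ {Ann, Bob, Hal, Jo, Uma, Wes} = {Bob, Hal, Wes}
… ∩ ⟦below Ivy⟧ = {Bob, Hal, Wes} ∩ {Ann, Bob, Finn, Hal, Sam, Uma, Xiu} = {Bob, Hal}
So ⟦bottle that Ivy hit below Ivy⟧ = {Bob, Hal}.

{Bob, Hal}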